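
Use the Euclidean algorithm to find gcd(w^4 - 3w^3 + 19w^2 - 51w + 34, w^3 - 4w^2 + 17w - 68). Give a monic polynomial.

w^2 + 17

Euclidean algorithm in ℚ[w]:
  w^4 - 3w^3 + 19w^2 - 51w + 34 = (w + 1)(w^3 - 4w^2 + 17w - 68) + (6w^2 + 102)
  w^3 - 4w^2 + 17w - 68 = ((1/6)w - 2/3)(6w^2 + 102) + (0)
Last nonzero remainder: 6w^2 + 102. Dividing through by 6 gives the monic gcd w^2 + 17.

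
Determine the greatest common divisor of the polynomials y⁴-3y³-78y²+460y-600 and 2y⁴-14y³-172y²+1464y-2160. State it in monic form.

y³+2y²-68y+120

By polynomial division,
  y⁴-3y³-78y²+460y-600 = (1/2)(2y⁴-14y³-172y²+1464y-2160) + (4y³+8y²-272y+480)
  2y⁴-14y³-172y²+1464y-2160 = ((1/2)y-9/2)(4y³+8y²-272y+480) + (0)
Last nonzero remainder: 4y³+8y²-272y+480. Dividing through by 4 gives the monic gcd y³+2y²-68y+120.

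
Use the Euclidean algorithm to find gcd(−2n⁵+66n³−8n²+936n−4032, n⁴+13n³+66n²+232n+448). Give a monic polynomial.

n³+9n²+30n+112

Apply the Euclidean algorithm:
  −2n⁵+66n³−8n²+936n−4032 = (−2n+26)(n⁴+13n³+66n²+232n+448) + (−140n³−1260n²−4200n−15680)
  n⁴+13n³+66n²+232n+448 = (−(1/140)n−1/35)(−140n³−1260n²−4200n−15680) + (0)
Last nonzero remainder: −140n³−1260n²−4200n−15680. Dividing through by −140 gives the monic gcd n³+9n²+30n+112.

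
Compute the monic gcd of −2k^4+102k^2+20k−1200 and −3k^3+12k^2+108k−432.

By polynomial division,
  −2k^4+102k^2+20k−1200 = ((2/3)k+8/3)(−3k^3+12k^2+108k−432) + (−2k^2+20k−48)
  −3k^3+12k^2+108k−432 = ((3/2)k+9)(−2k^2+20k−48) + (0)
Last nonzero remainder: −2k^2+20k−48. Dividing through by −2 gives the monic gcd k^2−10k+24.

k^2−10k+24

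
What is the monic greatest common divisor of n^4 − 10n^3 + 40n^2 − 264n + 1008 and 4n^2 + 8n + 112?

By polynomial division,
  n^4 − 10n^3 + 40n^2 − 264n + 1008 = ((1/4)n^2 − 3n + 9)(4n^2 + 8n + 112) + (0)
Last nonzero remainder: 4n^2 + 8n + 112. Dividing through by 4 gives the monic gcd n^2 + 2n + 28.

n^2 + 2n + 28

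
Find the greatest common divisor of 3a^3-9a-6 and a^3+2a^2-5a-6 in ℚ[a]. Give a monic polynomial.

Euclidean algorithm in ℚ[a]:
  3a^3-9a-6 = (3)(a^3+2a^2-5a-6) + (-6a^2+6a+12)
  a^3+2a^2-5a-6 = (-(1/6)a-1/2)(-6a^2+6a+12) + (0)
Last nonzero remainder: -6a^2+6a+12. Dividing through by -6 gives the monic gcd a^2-a-2.

a^2-a-2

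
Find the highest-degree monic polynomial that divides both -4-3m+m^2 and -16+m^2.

-4+m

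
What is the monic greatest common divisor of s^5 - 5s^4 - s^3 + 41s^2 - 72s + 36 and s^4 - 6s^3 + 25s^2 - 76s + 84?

By polynomial division,
  s^5 - 5s^4 - s^3 + 41s^2 - 72s + 36 = (s + 1)(s^4 - 6s^3 + 25s^2 - 76s + 84) + (-20s^3 + 92s^2 - 80s - 48)
  s^4 - 6s^3 + 25s^2 - 76s + 84 = (-(1/20)s + 7/100)(-20s^3 + 92s^2 - 80s - 48) + ((364/25)s^2 - (364/5)s + 2184/25)
  -20s^3 + 92s^2 - 80s - 48 = (-(125/91)s - 50/91)((364/25)s^2 - (364/5)s + 2184/25) + (0)
Last nonzero remainder: (364/25)s^2 - (364/5)s + 2184/25. Dividing through by 364/25 gives the monic gcd s^2 - 5s + 6.

s^2 - 5s + 6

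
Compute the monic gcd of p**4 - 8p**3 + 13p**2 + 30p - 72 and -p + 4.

Euclidean algorithm in ℚ[p]:
  p**4 - 8p**3 + 13p**2 + 30p - 72 = (-p**3 + 4p**2 + 3p - 18)(-p + 4) + (0)
Last nonzero remainder: -p + 4. Dividing through by -1 gives the monic gcd p - 4.

p - 4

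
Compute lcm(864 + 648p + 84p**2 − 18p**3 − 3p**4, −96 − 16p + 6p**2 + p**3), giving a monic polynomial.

1152 + 576p − 104p**2 − 52p**3 + 2p**4 + p**5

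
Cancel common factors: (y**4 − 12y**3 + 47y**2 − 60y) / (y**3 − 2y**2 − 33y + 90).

(y**2 − 4y)/(y + 6)

Euclidean algorithm in ℚ[y]:
  y**4 − 12y**3 + 47y**2 − 60y = (y − 10)(y**3 − 2y**2 − 33y + 90) + (60y**2 − 480y + 900)
  y**3 − 2y**2 − 33y + 90 = ((1/60)y + 1/10)(60y**2 − 480y + 900) + (0)
Last nonzero remainder: 60y**2 − 480y + 900. Dividing through by 60 gives the monic gcd y**2 − 8y + 15.
Cancel y**2 − 8y + 15 from numerator and denominator to get the reduced form.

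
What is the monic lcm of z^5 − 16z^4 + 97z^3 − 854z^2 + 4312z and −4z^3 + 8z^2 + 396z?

z^6 − 7z^5 − 47z^4 + 19z^3 − 3374z^2 + 38808z

Euclidean algorithm in ℚ[z]:
  z^5 − 16z^4 + 97z^3 − 854z^2 + 4312z = (−(1/4)z^2 + (7/2)z − 42)(−4z^3 + 8z^2 + 396z) + (−1904z^2 + 20944z)
  −4z^3 + 8z^2 + 396z = ((1/476)z + 9/476)(−1904z^2 + 20944z) + (0)
Last nonzero remainder: −1904z^2 + 20944z. Dividing through by −1904 gives the monic gcd z^2 − 11z.
Then lcm(f, g) = f·g / gcd(f, g); expanding and making the result monic gives the answer.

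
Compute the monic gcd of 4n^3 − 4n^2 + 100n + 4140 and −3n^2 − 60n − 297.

n + 9

Apply the Euclidean algorithm:
  4n^3 − 4n^2 + 100n + 4140 = (−(4/3)n + 28)(−3n^2 − 60n − 297) + (1384n + 12456)
  −3n^2 − 60n − 297 = (−(3/1384)n − 33/1384)(1384n + 12456) + (0)
Last nonzero remainder: 1384n + 12456. Dividing through by 1384 gives the monic gcd n + 9.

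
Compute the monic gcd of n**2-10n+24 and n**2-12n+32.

n-4

By polynomial division,
  n**2-10n+24 = (n**2-12n+32) + (2n-8)
  n**2-12n+32 = ((1/2)n-4)(2n-8) + (0)
Last nonzero remainder: 2n-8. Dividing through by 2 gives the monic gcd n-4.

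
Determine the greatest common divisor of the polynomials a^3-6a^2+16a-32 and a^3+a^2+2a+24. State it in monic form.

a^2-2a+8

Repeated division with remainder:
  a^3-6a^2+16a-32 = (a^3+a^2+2a+24) + (-7a^2+14a-56)
  a^3+a^2+2a+24 = (-(1/7)a-3/7)(-7a^2+14a-56) + (0)
Last nonzero remainder: -7a^2+14a-56. Dividing through by -7 gives the monic gcd a^2-2a+8.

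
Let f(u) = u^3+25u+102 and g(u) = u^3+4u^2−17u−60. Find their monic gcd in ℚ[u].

u+3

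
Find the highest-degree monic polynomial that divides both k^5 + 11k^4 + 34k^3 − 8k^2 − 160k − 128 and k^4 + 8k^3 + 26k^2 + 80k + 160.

By polynomial division,
  k^5 + 11k^4 + 34k^3 − 8k^2 − 160k − 128 = (k + 3)(k^4 + 8k^3 + 26k^2 + 80k + 160) + (−16k^3 − 166k^2 − 560k − 608)
  k^4 + 8k^3 + 26k^2 + 80k + 160 = (−(1/16)k + 19/128)(−16k^3 − 166k^2 − 560k − 608) + ((1001/64)k^2 + (1001/8)k + 1001/4)
  −16k^3 − 166k^2 − 560k − 608 = (−(1024/1001)k − 2432/1001)((1001/64)k^2 + (1001/8)k + 1001/4) + (0)
Last nonzero remainder: (1001/64)k^2 + (1001/8)k + 1001/4. Dividing through by 1001/64 gives the monic gcd k^2 + 8k + 16.

k^2 + 8k + 16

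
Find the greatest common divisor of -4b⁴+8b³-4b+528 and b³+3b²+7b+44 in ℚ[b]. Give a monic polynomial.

b²-b+11

Repeated division with remainder:
  -4b⁴+8b³-4b+528 = (-4b+20)(b³+3b²+7b+44) + (-32b²+32b-352)
  b³+3b²+7b+44 = (-(1/32)b-1/8)(-32b²+32b-352) + (0)
Last nonzero remainder: -32b²+32b-352. Dividing through by -32 gives the monic gcd b²-b+11.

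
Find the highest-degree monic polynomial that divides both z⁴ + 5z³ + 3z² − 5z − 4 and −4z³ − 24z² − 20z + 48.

Repeated division with remainder:
  z⁴ + 5z³ + 3z² − 5z − 4 = (−(1/4)z + 1/4)(−4z³ − 24z² − 20z + 48) + (4z² + 12z − 16)
  −4z³ − 24z² − 20z + 48 = (−z − 3)(4z² + 12z − 16) + (0)
Last nonzero remainder: 4z² + 12z − 16. Dividing through by 4 gives the monic gcd z² + 3z − 4.

z² + 3z − 4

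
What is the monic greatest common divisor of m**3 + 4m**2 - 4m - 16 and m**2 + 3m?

1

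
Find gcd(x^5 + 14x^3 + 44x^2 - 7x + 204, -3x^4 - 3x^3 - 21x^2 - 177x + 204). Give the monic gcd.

x^2 - 2x + 17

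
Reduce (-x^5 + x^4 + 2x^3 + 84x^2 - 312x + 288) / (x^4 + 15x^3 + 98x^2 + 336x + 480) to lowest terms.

(-x^3 + 7x^2 - 16x + 12)/(x^2 + 9x + 20)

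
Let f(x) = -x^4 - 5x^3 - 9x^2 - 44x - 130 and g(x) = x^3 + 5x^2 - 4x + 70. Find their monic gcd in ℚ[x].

x^2 - 2x + 10

Apply the Euclidean algorithm:
  -x^4 - 5x^3 - 9x^2 - 44x - 130 = (-x)(x^3 + 5x^2 - 4x + 70) + (-13x^2 + 26x - 130)
  x^3 + 5x^2 - 4x + 70 = (-(1/13)x - 7/13)(-13x^2 + 26x - 130) + (0)
Last nonzero remainder: -13x^2 + 26x - 130. Dividing through by -13 gives the monic gcd x^2 - 2x + 10.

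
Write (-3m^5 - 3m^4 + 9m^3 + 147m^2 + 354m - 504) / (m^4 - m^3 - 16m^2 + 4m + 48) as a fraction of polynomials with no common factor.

(-3m^3 - 6m^2 - 33m + 42)/(m^2 - 4)

Repeated division with remainder:
  -3m^5 - 3m^4 + 9m^3 + 147m^2 + 354m - 504 = (-3m - 6)(m^4 - m^3 - 16m^2 + 4m + 48) + (-45m^3 + 63m^2 + 522m - 216)
  m^4 - m^3 - 16m^2 + 4m + 48 = (-(1/45)m - 2/225)(-45m^3 + 63m^2 + 522m - 216) + (-(96/25)m^2 + (96/25)m + 1152/25)
  -45m^3 + 63m^2 + 522m - 216 = ((375/32)m - 75/16)(-(96/25)m^2 + (96/25)m + 1152/25) + (0)
Last nonzero remainder: -(96/25)m^2 + (96/25)m + 1152/25. Dividing through by -96/25 gives the monic gcd m^2 - m - 12.
Cancel m^2 - m - 12 from numerator and denominator to get the reduced form.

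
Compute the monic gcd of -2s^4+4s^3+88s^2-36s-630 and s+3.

s+3

Apply the Euclidean algorithm:
  -2s^4+4s^3+88s^2-36s-630 = (-2s^3+10s^2+58s-210)(s+3) + (0)
The last nonzero remainder s+3 is already monic.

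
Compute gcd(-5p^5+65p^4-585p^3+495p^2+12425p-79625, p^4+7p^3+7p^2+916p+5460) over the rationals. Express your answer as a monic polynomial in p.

p^2-9p+91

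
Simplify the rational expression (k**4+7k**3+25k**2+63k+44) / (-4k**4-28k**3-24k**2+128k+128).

(-k**2-2k-11)/(4k**2+8k-32)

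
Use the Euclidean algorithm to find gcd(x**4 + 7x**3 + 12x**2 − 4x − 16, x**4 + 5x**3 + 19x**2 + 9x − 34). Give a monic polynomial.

Repeated division with remainder:
  x**4 + 7x**3 + 12x**2 − 4x − 16 = (x**4 + 5x**3 + 19x**2 + 9x − 34) + (2x**3 − 7x**2 − 13x + 18)
  x**4 + 5x**3 + 19x**2 + 9x − 34 = ((1/2)x + 17/4)(2x**3 − 7x**2 − 13x + 18) + ((221/4)x**2 + (221/4)x − 221/2)
  2x**3 − 7x**2 − 13x + 18 = ((8/221)x − 36/221)((221/4)x**2 + (221/4)x − 221/2) + (0)
Last nonzero remainder: (221/4)x**2 + (221/4)x − 221/2. Dividing through by 221/4 gives the monic gcd x**2 + x − 2.

x**2 + x − 2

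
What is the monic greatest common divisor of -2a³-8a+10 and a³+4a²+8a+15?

a²+a+5

Euclidean algorithm in ℚ[a]:
  -2a³-8a+10 = (-2)(a³+4a²+8a+15) + (8a²+8a+40)
  a³+4a²+8a+15 = ((1/8)a+3/8)(8a²+8a+40) + (0)
Last nonzero remainder: 8a²+8a+40. Dividing through by 8 gives the monic gcd a²+a+5.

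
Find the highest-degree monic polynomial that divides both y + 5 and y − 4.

Euclidean algorithm in ℚ[y]:
  y + 5 = (y − 4) + (9)
  y − 4 = ((1/9)y − 4/9)(9) + (0)
The last nonzero remainder is the constant 9, so the polynomials are coprime and gcd = 1.

1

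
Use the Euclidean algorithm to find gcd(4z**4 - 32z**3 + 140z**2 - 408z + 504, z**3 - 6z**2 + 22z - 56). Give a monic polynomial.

z**2 - 2z + 14

Repeated division with remainder:
  4z**4 - 32z**3 + 140z**2 - 408z + 504 = (4z - 8)(z**3 - 6z**2 + 22z - 56) + (4z**2 - 8z + 56)
  z**3 - 6z**2 + 22z - 56 = ((1/4)z - 1)(4z**2 - 8z + 56) + (0)
Last nonzero remainder: 4z**2 - 8z + 56. Dividing through by 4 gives the monic gcd z**2 - 2z + 14.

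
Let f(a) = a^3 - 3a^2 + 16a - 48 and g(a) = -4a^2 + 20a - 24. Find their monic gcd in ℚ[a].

a - 3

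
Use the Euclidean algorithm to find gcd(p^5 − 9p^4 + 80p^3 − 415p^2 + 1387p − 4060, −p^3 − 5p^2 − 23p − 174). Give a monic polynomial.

p^2 − p + 29

Euclidean algorithm in ℚ[p]:
  p^5 − 9p^4 + 80p^3 − 415p^2 + 1387p − 4060 = (−p^2 + 14p − 127)(−p^3 − 5p^2 − 23p − 174) + (−902p^2 + 902p − 26158)
  −p^3 − 5p^2 − 23p − 174 = ((1/902)p + 3/451)(−902p^2 + 902p − 26158) + (0)
Last nonzero remainder: −902p^2 + 902p − 26158. Dividing through by −902 gives the monic gcd p^2 − p + 29.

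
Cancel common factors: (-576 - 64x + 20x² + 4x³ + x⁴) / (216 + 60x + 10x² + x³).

(-16 + x²)/(6 + x)

By polynomial division,
  x⁴ + 4x³ + 20x² - 64x - 576 = (x - 6)(x³ + 10x² + 60x + 216) + (20x² + 80x + 720)
  x³ + 10x² + 60x + 216 = ((1/20)x + 3/10)(20x² + 80x + 720) + (0)
Last nonzero remainder: 20x² + 80x + 720. Dividing through by 20 gives the monic gcd x² + 4x + 36.
Cancel x² + 4x + 36 from numerator and denominator to get the reduced form.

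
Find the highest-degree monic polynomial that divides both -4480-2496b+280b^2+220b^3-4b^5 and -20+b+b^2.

Repeated division with remainder:
  -4b^5+220b^3+280b^2-2496b-4480 = (-4b^3+4b^2+136b+224)(b^2+b-20) + (0)
The last nonzero remainder b^2+b-20 is already monic.

-20+b+b^2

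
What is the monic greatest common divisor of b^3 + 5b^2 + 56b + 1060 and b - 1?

1

By polynomial division,
  b^3 + 5b^2 + 56b + 1060 = (b^2 + 6b + 62)(b - 1) + (1122)
  b - 1 = ((1/1122)b - 1/1122)(1122) + (0)
The last nonzero remainder is the constant 1122, so the polynomials are coprime and gcd = 1.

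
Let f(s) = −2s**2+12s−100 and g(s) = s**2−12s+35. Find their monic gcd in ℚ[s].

1

By polynomial division,
  −2s**2+12s−100 = (−2)(s**2−12s+35) + (−12s−30)
  s**2−12s+35 = (−(1/12)s+29/24)(−12s−30) + (285/4)
  −12s−30 = (−(16/95)s−8/19)(285/4) + (0)
The last nonzero remainder is the constant 285/4, so the polynomials are coprime and gcd = 1.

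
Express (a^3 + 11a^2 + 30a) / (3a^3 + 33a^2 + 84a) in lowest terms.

Euclidean algorithm in ℚ[a]:
  a^3 + 11a^2 + 30a = (1/3)(3a^3 + 33a^2 + 84a) + (2a)
  3a^3 + 33a^2 + 84a = ((3/2)a^2 + (33/2)a + 42)(2a) + (0)
Last nonzero remainder: 2a. Dividing through by 2 gives the monic gcd a.
Cancel a from numerator and denominator to get the reduced form.

(a^2 + 11a + 30)/(3a^2 + 33a + 84)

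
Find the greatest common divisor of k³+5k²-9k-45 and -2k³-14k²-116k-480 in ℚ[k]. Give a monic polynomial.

Repeated division with remainder:
  k³+5k²-9k-45 = (-1/2)(-2k³-14k²-116k-480) + (-2k²-67k-285)
  -2k³-14k²-116k-480 = (k-53/2)(-2k²-67k-285) + (-(3213/2)k-16065/2)
  -2k²-67k-285 = ((4/3213)k+38/1071)(-(3213/2)k-16065/2) + (0)
Last nonzero remainder: -(3213/2)k-16065/2. Dividing through by -3213/2 gives the monic gcd k+5.

k+5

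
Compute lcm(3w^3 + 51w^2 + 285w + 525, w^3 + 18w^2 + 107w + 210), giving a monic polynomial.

w^4 + 23w^3 + 197w^2 + 745w + 1050

Apply the Euclidean algorithm:
  3w^3 + 51w^2 + 285w + 525 = (3)(w^3 + 18w^2 + 107w + 210) + (-3w^2 - 36w - 105)
  w^3 + 18w^2 + 107w + 210 = (-(1/3)w - 2)(-3w^2 - 36w - 105) + (0)
Last nonzero remainder: -3w^2 - 36w - 105. Dividing through by -3 gives the monic gcd w^2 + 12w + 35.
Then lcm(f, g) = f·g / gcd(f, g); expanding and making the result monic gives the answer.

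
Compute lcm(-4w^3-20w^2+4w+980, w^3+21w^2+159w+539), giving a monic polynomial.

w^4+16w^3+54w^2-256w-2695

By polynomial division,
  -4w^3-20w^2+4w+980 = (-4)(w^3+21w^2+159w+539) + (64w^2+640w+3136)
  w^3+21w^2+159w+539 = ((1/64)w+11/64)(64w^2+640w+3136) + (0)
Last nonzero remainder: 64w^2+640w+3136. Dividing through by 64 gives the monic gcd w^2+10w+49.
Then lcm(f, g) = f·g / gcd(f, g); expanding and making the result monic gives the answer.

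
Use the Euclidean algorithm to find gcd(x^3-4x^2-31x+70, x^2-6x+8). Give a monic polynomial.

x-2

Repeated division with remainder:
  x^3-4x^2-31x+70 = (x+2)(x^2-6x+8) + (-27x+54)
  x^2-6x+8 = (-(1/27)x+4/27)(-27x+54) + (0)
Last nonzero remainder: -27x+54. Dividing through by -27 gives the monic gcd x-2.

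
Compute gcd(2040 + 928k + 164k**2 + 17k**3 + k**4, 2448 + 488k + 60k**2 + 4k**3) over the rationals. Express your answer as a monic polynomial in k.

Repeated division with remainder:
  k**4 + 17k**3 + 164k**2 + 928k + 2040 = ((1/4)k + 1/2)(4k**3 + 60k**2 + 488k + 2448) + (12k**2 + 72k + 816)
  4k**3 + 60k**2 + 488k + 2448 = ((1/3)k + 3)(12k**2 + 72k + 816) + (0)
Last nonzero remainder: 12k**2 + 72k + 816. Dividing through by 12 gives the monic gcd k**2 + 6k + 68.

68 + 6k + k**2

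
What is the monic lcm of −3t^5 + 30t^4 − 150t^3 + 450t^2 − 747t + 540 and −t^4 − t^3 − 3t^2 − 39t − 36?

t^7 − 6t^6 + 13t^5 + 20t^4 − 201t^3 + 366t^2 + 27t − 540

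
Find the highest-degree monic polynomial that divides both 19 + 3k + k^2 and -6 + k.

1

By polynomial division,
  k^2 + 3k + 19 = (k + 9)(k - 6) + (73)
  k - 6 = ((1/73)k - 6/73)(73) + (0)
The last nonzero remainder is the constant 73, so the polynomials are coprime and gcd = 1.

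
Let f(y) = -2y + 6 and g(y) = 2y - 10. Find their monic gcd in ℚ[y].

Euclidean algorithm in ℚ[y]:
  -2y + 6 = (-1)(2y - 10) + (-4)
  2y - 10 = (-(1/2)y + 5/2)(-4) + (0)
The last nonzero remainder is the constant -4, so the polynomials are coprime and gcd = 1.

1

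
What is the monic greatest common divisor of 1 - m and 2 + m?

1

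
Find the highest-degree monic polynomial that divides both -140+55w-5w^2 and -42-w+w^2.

-7+w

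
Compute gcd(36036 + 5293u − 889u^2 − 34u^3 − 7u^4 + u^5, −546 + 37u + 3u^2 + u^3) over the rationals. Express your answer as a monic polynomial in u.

Apply the Euclidean algorithm:
  u^5 − 7u^4 − 34u^3 − 889u^2 + 5293u + 36036 = (u^2 − 10u − 41)(u^3 + 3u^2 + 37u − 546) + (150u^2 + 1350u + 13650)
  u^3 + 3u^2 + 37u − 546 = ((1/150)u − 1/25)(150u^2 + 1350u + 13650) + (0)
Last nonzero remainder: 150u^2 + 1350u + 13650. Dividing through by 150 gives the monic gcd u^2 + 9u + 91.

91 + 9u + u^2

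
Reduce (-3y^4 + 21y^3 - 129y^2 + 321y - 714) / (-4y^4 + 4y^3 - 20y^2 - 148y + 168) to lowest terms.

(3y^2 - 12y + 51)/(4y^2 + 8y - 12)

Euclidean algorithm in ℚ[y]:
  -3y^4 + 21y^3 - 129y^2 + 321y - 714 = (3/4)(-4y^4 + 4y^3 - 20y^2 - 148y + 168) + (18y^3 - 114y^2 + 432y - 840)
  -4y^4 + 4y^3 - 20y^2 - 148y + 168 = (-(2/9)y - 32/27)(18y^3 - 114y^2 + 432y - 840) + (-(532/9)y^2 + (532/3)y - 7448/9)
  18y^3 - 114y^2 + 432y - 840 = (-(81/266)y + 135/133)(-(532/9)y^2 + (532/3)y - 7448/9) + (0)
Last nonzero remainder: -(532/9)y^2 + (532/3)y - 7448/9. Dividing through by -532/9 gives the monic gcd y^2 - 3y + 14.
Cancel y^2 - 3y + 14 from numerator and denominator to get the reduced form.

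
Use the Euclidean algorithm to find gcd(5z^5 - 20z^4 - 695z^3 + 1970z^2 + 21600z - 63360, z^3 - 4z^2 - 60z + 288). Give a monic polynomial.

Apply the Euclidean algorithm:
  5z^5 - 20z^4 - 695z^3 + 1970z^2 + 21600z - 63360 = (5z^2 - 395)(z^3 - 4z^2 - 60z + 288) + (-1050z^2 - 2100z + 50400)
  z^3 - 4z^2 - 60z + 288 = (-(1/1050)z + 1/175)(-1050z^2 - 2100z + 50400) + (0)
Last nonzero remainder: -1050z^2 - 2100z + 50400. Dividing through by -1050 gives the monic gcd z^2 + 2z - 48.

z^2 + 2z - 48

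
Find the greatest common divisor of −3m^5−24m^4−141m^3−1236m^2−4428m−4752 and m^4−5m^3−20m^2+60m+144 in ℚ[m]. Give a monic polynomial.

Euclidean algorithm in ℚ[m]:
  −3m^5−24m^4−141m^3−1236m^2−4428m−4752 = (−3m−39)(m^4−5m^3−20m^2+60m+144) + (−396m^3−1836m^2−1656m+864)
  m^4−5m^3−20m^2+60m+144 = (−(1/396)m+53/2178)(−396m^3−1836m^2−1656m+864) + ((2480/121)m^2+(12400/121)m+14880/121)
  −396m^3−1836m^2−1656m+864 = (−(11979/620)m+1089/155)((2480/121)m^2+(12400/121)m+14880/121) + (0)
Last nonzero remainder: (2480/121)m^2+(12400/121)m+14880/121. Dividing through by 2480/121 gives the monic gcd m^2+5m+6.

m^2+5m+6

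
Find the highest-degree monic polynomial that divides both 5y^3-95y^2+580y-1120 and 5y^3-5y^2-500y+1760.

y^2-12y+32

Euclidean algorithm in ℚ[y]:
  5y^3-95y^2+580y-1120 = (5y^3-5y^2-500y+1760) + (-90y^2+1080y-2880)
  5y^3-5y^2-500y+1760 = (-(1/18)y-11/18)(-90y^2+1080y-2880) + (0)
Last nonzero remainder: -90y^2+1080y-2880. Dividing through by -90 gives the monic gcd y^2-12y+32.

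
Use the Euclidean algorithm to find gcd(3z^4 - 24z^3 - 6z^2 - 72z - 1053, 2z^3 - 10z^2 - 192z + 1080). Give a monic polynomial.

z - 9

Repeated division with remainder:
  3z^4 - 24z^3 - 6z^2 - 72z - 1053 = ((3/2)z - 9/2)(2z^3 - 10z^2 - 192z + 1080) + (237z^2 - 2556z + 3807)
  2z^3 - 10z^2 - 192z + 1080 = ((2/237)z + 914/18723)(237z^2 - 2556z + 3807) + (-(620046/6241)z + 5580414/6241)
  237z^2 - 2556z + 3807 = (-(493039/206682)z + 293327/68894)(-(620046/6241)z + 5580414/6241) + (0)
Last nonzero remainder: -(620046/6241)z + 5580414/6241. Dividing through by -620046/6241 gives the monic gcd z - 9.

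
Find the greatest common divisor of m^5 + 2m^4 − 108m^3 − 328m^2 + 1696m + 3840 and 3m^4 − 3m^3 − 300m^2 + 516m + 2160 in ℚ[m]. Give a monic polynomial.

Euclidean algorithm in ℚ[m]:
  m^5 + 2m^4 − 108m^3 − 328m^2 + 1696m + 3840 = ((1/3)m + 1)(3m^4 − 3m^3 − 300m^2 + 516m + 2160) + (−5m^3 − 200m^2 + 460m + 1680)
  3m^4 − 3m^3 − 300m^2 + 516m + 2160 = (−(3/5)m + 123/5)(−5m^3 − 200m^2 + 460m + 1680) + (4896m^2 − 9792m − 39168)
  −5m^3 − 200m^2 + 460m + 1680 = (−(5/4896)m − 35/816)(4896m^2 − 9792m − 39168) + (0)
Last nonzero remainder: 4896m^2 − 9792m − 39168. Dividing through by 4896 gives the monic gcd m^2 − 2m − 8.

m^2 − 2m − 8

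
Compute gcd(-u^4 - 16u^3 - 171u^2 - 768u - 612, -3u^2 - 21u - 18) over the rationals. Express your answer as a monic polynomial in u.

u^2 + 7u + 6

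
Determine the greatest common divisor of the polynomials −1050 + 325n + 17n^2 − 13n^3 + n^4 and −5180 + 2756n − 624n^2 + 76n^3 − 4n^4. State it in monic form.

35 − 12n + n^2

Repeated division with remainder:
  n^4 − 13n^3 + 17n^2 + 325n − 1050 = (−1/4)(−4n^4 + 76n^3 − 624n^2 + 2756n − 5180) + (6n^3 − 139n^2 + 1014n − 2345)
  −4n^4 + 76n^3 − 624n^2 + 2756n − 5180 = (−(2/3)n − 25/9)(6n^3 − 139n^2 + 1014n − 2345) + (−(3007/9)n^2 + (12028/3)n − 105245/9)
  6n^3 − 139n^2 + 1014n − 2345 = (−(54/3007)n + 603/3007)(−(3007/9)n^2 + (12028/3)n − 105245/9) + (0)
Last nonzero remainder: −(3007/9)n^2 + (12028/3)n − 105245/9. Dividing through by −3007/9 gives the monic gcd n^2 − 12n + 35.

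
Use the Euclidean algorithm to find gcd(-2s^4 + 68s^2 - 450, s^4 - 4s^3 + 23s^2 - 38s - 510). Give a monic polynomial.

s^2 - 2s - 15

By polynomial division,
  -2s^4 + 68s^2 - 450 = (-2)(s^4 - 4s^3 + 23s^2 - 38s - 510) + (-8s^3 + 114s^2 - 76s - 1470)
  s^4 - 4s^3 + 23s^2 - 38s - 510 = (-(1/8)s - 41/32)(-8s^3 + 114s^2 - 76s - 1470) + ((2553/16)s^2 - (2553/8)s - 38295/16)
  -8s^3 + 114s^2 - 76s - 1470 = (-(128/2553)s + 1568/2553)((2553/16)s^2 - (2553/8)s - 38295/16) + (0)
Last nonzero remainder: (2553/16)s^2 - (2553/8)s - 38295/16. Dividing through by 2553/16 gives the monic gcd s^2 - 2s - 15.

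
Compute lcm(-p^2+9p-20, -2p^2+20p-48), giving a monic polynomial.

p^3-15p^2+74p-120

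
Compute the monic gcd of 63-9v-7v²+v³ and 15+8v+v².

By polynomial division,
  v³-7v²-9v+63 = (v-15)(v²+8v+15) + (96v+288)
  v²+8v+15 = ((1/96)v+5/96)(96v+288) + (0)
Last nonzero remainder: 96v+288. Dividing through by 96 gives the monic gcd v+3.

3+v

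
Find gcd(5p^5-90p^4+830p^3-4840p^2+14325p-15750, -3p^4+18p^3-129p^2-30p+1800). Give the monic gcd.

p^2-5p+50

By polynomial division,
  5p^5-90p^4+830p^3-4840p^2+14325p-15750 = (-(5/3)p+20)(-3p^4+18p^3-129p^2-30p+1800) + (255p^3-2310p^2+17925p-51750)
  -3p^4+18p^3-129p^2-30p+1800 = (-(1/85)p-52/1445)(255p^3-2310p^2+17925p-51750) + (-(360/289)p^2+(1800/289)p-18000/289)
  255p^3-2310p^2+17925p-51750 = (-(4913/24)p+6647/8)(-(360/289)p^2+(1800/289)p-18000/289) + (0)
Last nonzero remainder: -(360/289)p^2+(1800/289)p-18000/289. Dividing through by -360/289 gives the monic gcd p^2-5p+50.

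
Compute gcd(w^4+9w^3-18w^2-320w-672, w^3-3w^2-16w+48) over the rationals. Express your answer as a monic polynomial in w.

Apply the Euclidean algorithm:
  w^4+9w^3-18w^2-320w-672 = (w+12)(w^3-3w^2-16w+48) + (34w^2-176w-1248)
  w^3-3w^2-16w+48 = ((1/34)w+37/578)(34w^2-176w-1248) + ((9240/289)w+36960/289)
  34w^2-176w-1248 = ((4913/4620)w-3757/385)((9240/289)w+36960/289) + (0)
Last nonzero remainder: (9240/289)w+36960/289. Dividing through by 9240/289 gives the monic gcd w+4.

w+4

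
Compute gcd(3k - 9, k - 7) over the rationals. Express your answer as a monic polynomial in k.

By polynomial division,
  3k - 9 = (3)(k - 7) + (12)
  k - 7 = ((1/12)k - 7/12)(12) + (0)
The last nonzero remainder is the constant 12, so the polynomials are coprime and gcd = 1.

1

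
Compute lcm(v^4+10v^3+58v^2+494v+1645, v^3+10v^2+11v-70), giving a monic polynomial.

v^5+8v^4+38v^3+378v^2+657v-3290

Euclidean algorithm in ℚ[v]:
  v^4+10v^3+58v^2+494v+1645 = (v)(v^3+10v^2+11v-70) + (47v^2+564v+1645)
  v^3+10v^2+11v-70 = ((1/47)v-2/47)(47v^2+564v+1645) + (0)
Last nonzero remainder: 47v^2+564v+1645. Dividing through by 47 gives the monic gcd v^2+12v+35.
Then lcm(f, g) = f·g / gcd(f, g); expanding and making the result monic gives the answer.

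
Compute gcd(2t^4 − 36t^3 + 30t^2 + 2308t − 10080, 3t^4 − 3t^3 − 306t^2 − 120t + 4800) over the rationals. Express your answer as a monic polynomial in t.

t^2 − 2t − 80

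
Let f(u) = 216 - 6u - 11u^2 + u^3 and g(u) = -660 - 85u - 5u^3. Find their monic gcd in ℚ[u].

4 + u

By polynomial division,
  u^3 - 11u^2 - 6u + 216 = (-1/5)(-5u^3 - 85u - 660) + (-11u^2 - 23u + 84)
  -5u^3 - 85u - 660 = ((5/11)u - 115/121)(-11u^2 - 23u + 84) + (-(17550/121)u - 70200/121)
  -11u^2 - 23u + 84 = ((1331/17550)u - 847/5850)(-(17550/121)u - 70200/121) + (0)
Last nonzero remainder: -(17550/121)u - 70200/121. Dividing through by -17550/121 gives the monic gcd u + 4.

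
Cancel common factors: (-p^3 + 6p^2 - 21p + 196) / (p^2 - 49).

(-p^2 - p - 28)/(p + 7)

Euclidean algorithm in ℚ[p]:
  -p^3 + 6p^2 - 21p + 196 = (-p + 6)(p^2 - 49) + (-70p + 490)
  p^2 - 49 = (-(1/70)p - 1/10)(-70p + 490) + (0)
Last nonzero remainder: -70p + 490. Dividing through by -70 gives the monic gcd p - 7.
Cancel p - 7 from numerator and denominator to get the reduced form.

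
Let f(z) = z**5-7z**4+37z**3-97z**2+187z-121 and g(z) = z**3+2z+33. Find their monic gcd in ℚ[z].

z**2-3z+11

Euclidean algorithm in ℚ[z]:
  z**5-7z**4+37z**3-97z**2+187z-121 = (z**2-7z+35)(z**3+2z+33) + (-116z**2+348z-1276)
  z**3+2z+33 = (-(1/116)z-3/116)(-116z**2+348z-1276) + (0)
Last nonzero remainder: -116z**2+348z-1276. Dividing through by -116 gives the monic gcd z**2-3z+11.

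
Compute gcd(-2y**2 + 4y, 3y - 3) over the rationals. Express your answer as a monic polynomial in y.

1

By polynomial division,
  -2y**2 + 4y = (-(2/3)y + 2/3)(3y - 3) + (2)
  3y - 3 = ((3/2)y - 3/2)(2) + (0)
The last nonzero remainder is the constant 2, so the polynomials are coprime and gcd = 1.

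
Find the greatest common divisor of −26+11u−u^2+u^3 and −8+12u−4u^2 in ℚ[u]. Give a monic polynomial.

Repeated division with remainder:
  u^3−u^2+11u−26 = (−(1/4)u−1/2)(−4u^2+12u−8) + (15u−30)
  −4u^2+12u−8 = (−(4/15)u+4/15)(15u−30) + (0)
Last nonzero remainder: 15u−30. Dividing through by 15 gives the monic gcd u−2.

−2+u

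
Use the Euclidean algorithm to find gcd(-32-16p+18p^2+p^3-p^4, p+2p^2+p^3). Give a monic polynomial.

1+p

Euclidean algorithm in ℚ[p]:
  -p^4+p^3+18p^2-16p-32 = (-p+3)(p^3+2p^2+p) + (13p^2-19p-32)
  p^3+2p^2+p = ((1/13)p+45/169)(13p^2-19p-32) + ((1440/169)p+1440/169)
  13p^2-19p-32 = ((2197/1440)p-169/45)((1440/169)p+1440/169) + (0)
Last nonzero remainder: (1440/169)p+1440/169. Dividing through by 1440/169 gives the monic gcd p+1.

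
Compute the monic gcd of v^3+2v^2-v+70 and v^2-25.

Euclidean algorithm in ℚ[v]:
  v^3+2v^2-v+70 = (v+2)(v^2-25) + (24v+120)
  v^2-25 = ((1/24)v-5/24)(24v+120) + (0)
Last nonzero remainder: 24v+120. Dividing through by 24 gives the monic gcd v+5.

v+5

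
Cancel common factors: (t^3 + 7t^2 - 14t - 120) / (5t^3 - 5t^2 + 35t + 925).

Apply the Euclidean algorithm:
  t^3 + 7t^2 - 14t - 120 = (1/5)(5t^3 - 5t^2 + 35t + 925) + (8t^2 - 21t - 305)
  5t^3 - 5t^2 + 35t + 925 = ((5/8)t + 65/64)(8t^2 - 21t - 305) + ((15805/64)t + 79025/64)
  8t^2 - 21t - 305 = ((512/15805)t - 3904/15805)((15805/64)t + 79025/64) + (0)
Last nonzero remainder: (15805/64)t + 79025/64. Dividing through by 15805/64 gives the monic gcd t + 5.
Cancel t + 5 from numerator and denominator to get the reduced form.

(t^2 + 2t - 24)/(5t^2 - 30t + 185)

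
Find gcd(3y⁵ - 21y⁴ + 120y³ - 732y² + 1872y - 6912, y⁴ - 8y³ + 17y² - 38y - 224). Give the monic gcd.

By polynomial division,
  3y⁵ - 21y⁴ + 120y³ - 732y² + 1872y - 6912 = (3y + 3)(y⁴ - 8y³ + 17y² - 38y - 224) + (93y³ - 669y² + 2658y - 6240)
  y⁴ - 8y³ + 17y² - 38y - 224 = ((1/93)y - 25/2883)(93y³ - 669y² + 2658y - 6240) + (-(16704/961)y² + (50112/961)y - 267264/961)
  93y³ - 669y² + 2658y - 6240 = (-(29791/5568)y + 62465/2784)(-(16704/961)y² + (50112/961)y - 267264/961) + (0)
Last nonzero remainder: -(16704/961)y² + (50112/961)y - 267264/961. Dividing through by -16704/961 gives the monic gcd y² - 3y + 16.

y² - 3y + 16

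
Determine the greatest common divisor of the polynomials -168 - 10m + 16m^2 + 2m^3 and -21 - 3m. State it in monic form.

7 + m

Apply the Euclidean algorithm:
  2m^3 + 16m^2 - 10m - 168 = (-(2/3)m^2 - (2/3)m + 8)(-3m - 21) + (0)
Last nonzero remainder: -3m - 21. Dividing through by -3 gives the monic gcd m + 7.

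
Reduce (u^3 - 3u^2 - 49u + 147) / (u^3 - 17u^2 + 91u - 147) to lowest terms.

Apply the Euclidean algorithm:
  u^3 - 3u^2 - 49u + 147 = (u^3 - 17u^2 + 91u - 147) + (14u^2 - 140u + 294)
  u^3 - 17u^2 + 91u - 147 = ((1/14)u - 1/2)(14u^2 - 140u + 294) + (0)
Last nonzero remainder: 14u^2 - 140u + 294. Dividing through by 14 gives the monic gcd u^2 - 10u + 21.
Cancel u^2 - 10u + 21 from numerator and denominator to get the reduced form.

(u + 7)/(u - 7)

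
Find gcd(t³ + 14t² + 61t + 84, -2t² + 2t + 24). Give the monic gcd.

t + 3

Apply the Euclidean algorithm:
  t³ + 14t² + 61t + 84 = (-(1/2)t - 15/2)(-2t² + 2t + 24) + (88t + 264)
  -2t² + 2t + 24 = (-(1/44)t + 1/11)(88t + 264) + (0)
Last nonzero remainder: 88t + 264. Dividing through by 88 gives the monic gcd t + 3.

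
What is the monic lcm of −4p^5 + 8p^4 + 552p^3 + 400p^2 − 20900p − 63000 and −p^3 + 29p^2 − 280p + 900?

p^6 − 12p^5 − 118p^4 + 1280p^3 + 6225p^2 − 36500p − 157500

By polynomial division,
  −4p^5 + 8p^4 + 552p^3 + 400p^2 − 20900p − 63000 = (4p^2 + 108p + 1460)(−p^3 + 29p^2 − 280p + 900) + (−15300p^2 + 290700p − 1377000)
  −p^3 + 29p^2 − 280p + 900 = ((1/15300)p − 1/1530)(−15300p^2 + 290700p − 1377000) + (0)
Last nonzero remainder: −15300p^2 + 290700p − 1377000. Dividing through by −15300 gives the monic gcd p^2 − 19p + 90.
Then lcm(f, g) = f·g / gcd(f, g); expanding and making the result monic gives the answer.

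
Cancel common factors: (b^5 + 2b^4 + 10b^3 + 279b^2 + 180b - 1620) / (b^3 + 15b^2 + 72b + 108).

(b^3 - 7b^2 + 55b - 90)/(b + 6)

Euclidean algorithm in ℚ[b]:
  b^5 + 2b^4 + 10b^3 + 279b^2 + 180b - 1620 = (b^2 - 13b + 133)(b^3 + 15b^2 + 72b + 108) + (-888b^2 - 7992b - 15984)
  b^3 + 15b^2 + 72b + 108 = (-(1/888)b - 1/148)(-888b^2 - 7992b - 15984) + (0)
Last nonzero remainder: -888b^2 - 7992b - 15984. Dividing through by -888 gives the monic gcd b^2 + 9b + 18.
Cancel b^2 + 9b + 18 from numerator and denominator to get the reduced form.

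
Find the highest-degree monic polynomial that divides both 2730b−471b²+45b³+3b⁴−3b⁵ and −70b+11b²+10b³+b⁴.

7b+b²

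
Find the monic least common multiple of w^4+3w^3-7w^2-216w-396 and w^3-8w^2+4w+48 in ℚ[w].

By polynomial division,
  w^4+3w^3-7w^2-216w-396 = (w+11)(w^3-8w^2+4w+48) + (77w^2-308w-924)
  w^3-8w^2+4w+48 = ((1/77)w-4/77)(77w^2-308w-924) + (0)
Last nonzero remainder: 77w^2-308w-924. Dividing through by 77 gives the monic gcd w^2-4w-12.
Then lcm(f, g) = f·g / gcd(f, g); expanding and making the result monic gives the answer.

w^5-w^4-19w^3-188w^2+468w+1584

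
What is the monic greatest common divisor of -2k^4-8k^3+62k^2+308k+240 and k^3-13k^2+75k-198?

k-6

Repeated division with remainder:
  -2k^4-8k^3+62k^2+308k+240 = (-2k-34)(k^3-13k^2+75k-198) + (-230k^2+2462k-6492)
  k^3-13k^2+75k-198 = (-(1/230)k+132/13225)(-230k^2+2462k-6492) + ((293601/13225)k-1761606/13225)
  -230k^2+2462k-6492 = (-(3041750/293601)k+14309450/293601)((293601/13225)k-1761606/13225) + (0)
Last nonzero remainder: (293601/13225)k-1761606/13225. Dividing through by 293601/13225 gives the monic gcd k-6.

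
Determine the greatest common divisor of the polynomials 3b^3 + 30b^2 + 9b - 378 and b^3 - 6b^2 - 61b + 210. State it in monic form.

b^2 + 4b - 21

Apply the Euclidean algorithm:
  3b^3 + 30b^2 + 9b - 378 = (3)(b^3 - 6b^2 - 61b + 210) + (48b^2 + 192b - 1008)
  b^3 - 6b^2 - 61b + 210 = ((1/48)b - 5/24)(48b^2 + 192b - 1008) + (0)
Last nonzero remainder: 48b^2 + 192b - 1008. Dividing through by 48 gives the monic gcd b^2 + 4b - 21.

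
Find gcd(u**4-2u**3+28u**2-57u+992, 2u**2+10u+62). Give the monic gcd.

u**2+5u+31

Repeated division with remainder:
  u**4-2u**3+28u**2-57u+992 = ((1/2)u**2-(7/2)u+16)(2u**2+10u+62) + (0)
Last nonzero remainder: 2u**2+10u+62. Dividing through by 2 gives the monic gcd u**2+5u+31.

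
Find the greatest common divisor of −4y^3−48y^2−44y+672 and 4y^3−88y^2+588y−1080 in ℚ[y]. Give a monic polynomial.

y−3

Repeated division with remainder:
  −4y^3−48y^2−44y+672 = (−1)(4y^3−88y^2+588y−1080) + (−136y^2+544y−408)
  4y^3−88y^2+588y−1080 = (−(1/34)y+9/17)(−136y^2+544y−408) + (288y−864)
  −136y^2+544y−408 = (−(17/36)y+17/36)(288y−864) + (0)
Last nonzero remainder: 288y−864. Dividing through by 288 gives the monic gcd y−3.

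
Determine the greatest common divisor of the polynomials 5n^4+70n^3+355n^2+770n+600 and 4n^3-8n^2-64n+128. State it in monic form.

Apply the Euclidean algorithm:
  5n^4+70n^3+355n^2+770n+600 = ((5/4)n+20)(4n^3-8n^2-64n+128) + (595n^2+1890n-1960)
  4n^3-8n^2-64n+128 = ((4/595)n-352/10115)(595n^2+1890n-1960) + ((4320/289)n+17280/289)
  595n^2+1890n-1960 = ((34391/864)n-14161/432)((4320/289)n+17280/289) + (0)
Last nonzero remainder: (4320/289)n+17280/289. Dividing through by 4320/289 gives the monic gcd n+4.

n+4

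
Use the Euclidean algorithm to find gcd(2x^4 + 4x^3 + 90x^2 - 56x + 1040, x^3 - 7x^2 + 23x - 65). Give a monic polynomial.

x^2 - 2x + 13

Euclidean algorithm in ℚ[x]:
  2x^4 + 4x^3 + 90x^2 - 56x + 1040 = (2x + 18)(x^3 - 7x^2 + 23x - 65) + (170x^2 - 340x + 2210)
  x^3 - 7x^2 + 23x - 65 = ((1/170)x - 1/34)(170x^2 - 340x + 2210) + (0)
Last nonzero remainder: 170x^2 - 340x + 2210. Dividing through by 170 gives the monic gcd x^2 - 2x + 13.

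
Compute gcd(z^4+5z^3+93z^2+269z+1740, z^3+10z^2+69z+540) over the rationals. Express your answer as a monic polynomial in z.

z^2+z+60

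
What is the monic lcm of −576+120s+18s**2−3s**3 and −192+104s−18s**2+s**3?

−1152+432s−4s**2−12s**3+s**4

Repeated division with remainder:
  −3s**3+18s**2+120s−576 = (−3)(s**3−18s**2+104s−192) + (−36s**2+432s−1152)
  s**3−18s**2+104s−192 = (−(1/36)s+1/6)(−36s**2+432s−1152) + (0)
Last nonzero remainder: −36s**2+432s−1152. Dividing through by −36 gives the monic gcd s**2−12s+32.
Then lcm(f, g) = f·g / gcd(f, g); expanding and making the result monic gives the answer.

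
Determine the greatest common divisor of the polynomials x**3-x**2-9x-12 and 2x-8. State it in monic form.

Apply the Euclidean algorithm:
  x**3-x**2-9x-12 = ((1/2)x**2+(3/2)x+3/2)(2x-8) + (0)
Last nonzero remainder: 2x-8. Dividing through by 2 gives the monic gcd x-4.

x-4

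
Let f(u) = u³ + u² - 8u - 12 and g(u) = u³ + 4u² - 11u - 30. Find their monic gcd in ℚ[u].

u² - u - 6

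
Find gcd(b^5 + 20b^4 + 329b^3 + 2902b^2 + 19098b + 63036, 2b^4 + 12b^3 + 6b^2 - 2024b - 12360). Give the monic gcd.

b^3 + 16b^2 + 163b + 618

Euclidean algorithm in ℚ[b]:
  b^5 + 20b^4 + 329b^3 + 2902b^2 + 19098b + 63036 = ((1/2)b + 7)(2b^4 + 12b^3 + 6b^2 - 2024b - 12360) + (242b^3 + 3872b^2 + 39446b + 149556)
  2b^4 + 12b^3 + 6b^2 - 2024b - 12360 = ((1/121)b - 10/121)(242b^3 + 3872b^2 + 39446b + 149556) + (0)
Last nonzero remainder: 242b^3 + 3872b^2 + 39446b + 149556. Dividing through by 242 gives the monic gcd b^3 + 16b^2 + 163b + 618.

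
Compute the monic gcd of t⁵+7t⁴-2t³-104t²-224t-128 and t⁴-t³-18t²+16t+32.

t³+t²-16t-16

By polynomial division,
  t⁵+7t⁴-2t³-104t²-224t-128 = (t+8)(t⁴-t³-18t²+16t+32) + (24t³+24t²-384t-384)
  t⁴-t³-18t²+16t+32 = ((1/24)t-1/12)(24t³+24t²-384t-384) + (0)
Last nonzero remainder: 24t³+24t²-384t-384. Dividing through by 24 gives the monic gcd t³+t²-16t-16.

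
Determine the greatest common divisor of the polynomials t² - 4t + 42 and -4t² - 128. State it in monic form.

By polynomial division,
  t² - 4t + 42 = (-1/4)(-4t² - 128) + (-4t + 10)
  -4t² - 128 = (t + 5/2)(-4t + 10) + (-153)
  -4t + 10 = ((4/153)t - 10/153)(-153) + (0)
The last nonzero remainder is the constant -153, so the polynomials are coprime and gcd = 1.

1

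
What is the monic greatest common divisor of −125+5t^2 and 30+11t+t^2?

5+t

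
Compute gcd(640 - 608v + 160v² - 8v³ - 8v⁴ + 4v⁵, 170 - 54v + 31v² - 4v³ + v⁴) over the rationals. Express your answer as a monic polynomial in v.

10 - 2v + v²

Apply the Euclidean algorithm:
  4v⁵ - 8v⁴ - 8v³ + 160v² - 608v + 640 = (4v + 8)(v⁴ - 4v³ + 31v² - 54v + 170) + (-100v³ + 128v² - 856v - 720)
  v⁴ - 4v³ + 31v² - 54v + 170 = (-(1/100)v + 17/625)(-100v³ + 128v² - 856v - 720) + ((11849/625)v² - (23698/625)v + 23698/125)
  -100v³ + 128v² - 856v - 720 = (-(62500/11849)v - 45000/11849)((11849/625)v² - (23698/625)v + 23698/125) + (0)
Last nonzero remainder: (11849/625)v² - (23698/625)v + 23698/125. Dividing through by 11849/625 gives the monic gcd v² - 2v + 10.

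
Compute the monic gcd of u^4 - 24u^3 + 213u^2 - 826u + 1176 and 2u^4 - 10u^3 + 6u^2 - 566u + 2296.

By polynomial division,
  u^4 - 24u^3 + 213u^2 - 826u + 1176 = (1/2)(2u^4 - 10u^3 + 6u^2 - 566u + 2296) + (-19u^3 + 210u^2 - 543u + 28)
  2u^4 - 10u^3 + 6u^2 - 566u + 2296 = (-(2/19)u - 230/361)(-19u^3 + 210u^2 - 543u + 28) + ((29832/361)u^2 - (328152/361)u + 835296/361)
  -19u^3 + 210u^2 - 543u + 28 = (-(6859/29832)u + 361/29832)((29832/361)u^2 - (328152/361)u + 835296/361) + (0)
Last nonzero remainder: (29832/361)u^2 - (328152/361)u + 835296/361. Dividing through by 29832/361 gives the monic gcd u^2 - 11u + 28.

u^2 - 11u + 28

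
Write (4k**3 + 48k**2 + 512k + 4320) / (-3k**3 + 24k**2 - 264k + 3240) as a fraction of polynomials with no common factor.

Euclidean algorithm in ℚ[k]:
  4k**3 + 48k**2 + 512k + 4320 = (-4/3)(-3k**3 + 24k**2 - 264k + 3240) + (80k**2 + 160k + 8640)
  -3k**3 + 24k**2 - 264k + 3240 = (-(3/80)k + 3/8)(80k**2 + 160k + 8640) + (0)
Last nonzero remainder: 80k**2 + 160k + 8640. Dividing through by 80 gives the monic gcd k**2 + 2k + 108.
Cancel k**2 + 2k + 108 from numerator and denominator to get the reduced form.

(-4k - 40)/(3k - 30)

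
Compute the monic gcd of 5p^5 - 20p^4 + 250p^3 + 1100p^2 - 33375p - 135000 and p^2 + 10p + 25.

p^2 + 10p + 25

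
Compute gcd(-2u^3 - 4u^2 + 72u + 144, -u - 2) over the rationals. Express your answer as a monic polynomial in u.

u + 2

Repeated division with remainder:
  -2u^3 - 4u^2 + 72u + 144 = (2u^2 - 72)(-u - 2) + (0)
Last nonzero remainder: -u - 2. Dividing through by -1 gives the monic gcd u + 2.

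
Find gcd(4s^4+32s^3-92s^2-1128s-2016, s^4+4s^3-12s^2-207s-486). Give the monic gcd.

s^2-3s-18

Repeated division with remainder:
  4s^4+32s^3-92s^2-1128s-2016 = (4)(s^4+4s^3-12s^2-207s-486) + (16s^3-44s^2-300s-72)
  s^4+4s^3-12s^2-207s-486 = ((1/16)s+27/64)(16s^3-44s^2-300s-72) + ((405/16)s^2-(1215/16)s-3645/8)
  16s^3-44s^2-300s-72 = ((256/405)s+64/405)((405/16)s^2-(1215/16)s-3645/8) + (0)
Last nonzero remainder: (405/16)s^2-(1215/16)s-3645/8. Dividing through by 405/16 gives the monic gcd s^2-3s-18.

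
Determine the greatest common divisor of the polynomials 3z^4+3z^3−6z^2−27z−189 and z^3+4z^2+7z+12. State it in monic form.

Apply the Euclidean algorithm:
  3z^4+3z^3−6z^2−27z−189 = (3z−9)(z^3+4z^2+7z+12) + (9z^2−81)
  z^3+4z^2+7z+12 = ((1/9)z+4/9)(9z^2−81) + (16z+48)
  9z^2−81 = ((9/16)z−27/16)(16z+48) + (0)
Last nonzero remainder: 16z+48. Dividing through by 16 gives the monic gcd z+3.

z+3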